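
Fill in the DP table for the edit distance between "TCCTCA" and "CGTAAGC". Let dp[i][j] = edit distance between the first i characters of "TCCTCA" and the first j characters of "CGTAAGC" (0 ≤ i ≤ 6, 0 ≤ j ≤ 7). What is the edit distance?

   ''  C  G  T  A  A  G  C
''  0  1  2  3  4  5  6  7
 T  1  1  2  2  3  4  5  6
 C  2  1  2  3  3  4  5  5
 C  3  2  2  3  4  4  5  5
 T  4  3  3  2  3  4  5  6
 C  5  4  4  3  3  4  5  5
 A  6  5  5  4  3  3  4  5

5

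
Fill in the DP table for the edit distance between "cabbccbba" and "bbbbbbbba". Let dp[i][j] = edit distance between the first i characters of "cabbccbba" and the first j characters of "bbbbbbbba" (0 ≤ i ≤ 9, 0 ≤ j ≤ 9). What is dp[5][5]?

   ''  b  b  b  b  b  b  b  b  a
''  0  1  2  3  4  5  6  7  8  9
 c  1  1  2  3  4  5  6  7  8  9
 a  2  2  2  3  4  5  6  7  8  8
 b  3  2  2  2  3  4  5  6  7  8
 b  4  3  2  2  2  3  4  5  6  7
 c  5  4  3  3  3  3  4  5  6  7
 c  6  5  4  4  4  4  4  5  6  7
 b  7  6  5  4  4  4  4  4  5  6
 b  8  7  6  5  4  4  4  4  4  5
 a  9  8  7  6  5  5  5  5  5  4

3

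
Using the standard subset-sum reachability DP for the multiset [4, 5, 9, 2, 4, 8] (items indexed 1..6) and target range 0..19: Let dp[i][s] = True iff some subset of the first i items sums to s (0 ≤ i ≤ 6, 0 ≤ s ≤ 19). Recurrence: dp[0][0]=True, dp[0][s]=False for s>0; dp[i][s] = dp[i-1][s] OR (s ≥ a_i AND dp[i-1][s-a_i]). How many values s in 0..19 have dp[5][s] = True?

17

i\s   0   1   2   3   4   5   6   7   8   9  10  11  12  13  14  15  16  17  18  19
  0   T   F   F   F   F   F   F   F   F   F   F   F   F   F   F   F   F   F   F   F
  1   T   F   F   F   T   F   F   F   F   F   F   F   F   F   F   F   F   F   F   F
  2   T   F   F   F   T   T   F   F   F   T   F   F   F   F   F   F   F   F   F   F
  3   T   F   F   F   T   T   F   F   F   T   F   F   F   T   T   F   F   F   T   F
  4   T   F   T   F   T   T   T   T   F   T   F   T   F   T   T   T   T   F   T   F
  5   T   F   T   F   T   T   T   T   T   T   T   T   F   T   T   T   T   T   T   T
  6   T   F   T   F   T   T   T   T   T   T   T   T   T   T   T   T   T   T   T   T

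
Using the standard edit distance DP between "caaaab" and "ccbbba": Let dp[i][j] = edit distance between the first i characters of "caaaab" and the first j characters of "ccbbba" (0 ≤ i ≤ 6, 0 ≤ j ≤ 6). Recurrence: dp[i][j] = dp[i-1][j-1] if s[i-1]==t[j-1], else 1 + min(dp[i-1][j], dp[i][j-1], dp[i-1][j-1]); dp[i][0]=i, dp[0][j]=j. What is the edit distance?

5

   ''  c  c  b  b  b  a
''  0  1  2  3  4  5  6
 c  1  0  1  2  3  4  5
 a  2  1  1  2  3  4  4
 a  3  2  2  2  3  4  4
 a  4  3  3  3  3  4  4
 a  5  4  4  4  4  4  4
 b  6  5  5  4  4  4  5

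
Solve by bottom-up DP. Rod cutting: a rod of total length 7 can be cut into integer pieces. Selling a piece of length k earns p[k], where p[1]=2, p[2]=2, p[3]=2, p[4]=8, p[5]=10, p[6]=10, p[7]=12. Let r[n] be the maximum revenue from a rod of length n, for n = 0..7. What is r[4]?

8

   n    0    1    2    3    4    5    6    7
r[n]    0    2    4    6    8   10   12   14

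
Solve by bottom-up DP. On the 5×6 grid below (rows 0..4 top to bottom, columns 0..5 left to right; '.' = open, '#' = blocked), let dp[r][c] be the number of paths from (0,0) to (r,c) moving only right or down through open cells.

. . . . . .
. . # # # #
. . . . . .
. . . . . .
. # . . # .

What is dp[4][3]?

r\c   0   1   2   3   4   5
  0   1   1   1   1   1   1
  1   1   2   0   0   0   0
  2   1   3   3   3   3   3
  3   1   4   7  10  13  16
  4   1   0   7  17   0  16

17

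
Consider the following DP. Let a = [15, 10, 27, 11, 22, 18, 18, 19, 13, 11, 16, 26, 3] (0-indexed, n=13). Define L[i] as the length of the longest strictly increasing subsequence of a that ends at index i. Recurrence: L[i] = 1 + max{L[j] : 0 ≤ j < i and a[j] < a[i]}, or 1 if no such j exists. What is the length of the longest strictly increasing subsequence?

5

   i    0    1    2    3    4    5    6    7    8    9   10   11   12
a[i]   15   10   27   11   22   18   18   19   13   11   16   26    3
L[i]    1    1    2    2    3    3    3    4    3    2    4    5    1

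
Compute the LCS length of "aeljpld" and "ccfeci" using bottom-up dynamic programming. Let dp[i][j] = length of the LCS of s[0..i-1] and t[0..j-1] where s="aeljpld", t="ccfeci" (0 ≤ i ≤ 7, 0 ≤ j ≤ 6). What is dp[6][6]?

1

   ''  c  c  f  e  c  i
''  0  0  0  0  0  0  0
 a  0  0  0  0  0  0  0
 e  0  0  0  0  1  1  1
 l  0  0  0  0  1  1  1
 j  0  0  0  0  1  1  1
 p  0  0  0  0  1  1  1
 l  0  0  0  0  1  1  1
 d  0  0  0  0  1  1  1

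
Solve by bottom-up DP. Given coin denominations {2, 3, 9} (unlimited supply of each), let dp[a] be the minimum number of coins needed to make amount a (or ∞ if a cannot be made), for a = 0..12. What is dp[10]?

 a  0  1  2  3  4  5  6  7  8  9 10 11 12
dp  0  -  1  1  2  2  2  3  3  1  4  2  2
(- denotes ∞ / unreachable)

4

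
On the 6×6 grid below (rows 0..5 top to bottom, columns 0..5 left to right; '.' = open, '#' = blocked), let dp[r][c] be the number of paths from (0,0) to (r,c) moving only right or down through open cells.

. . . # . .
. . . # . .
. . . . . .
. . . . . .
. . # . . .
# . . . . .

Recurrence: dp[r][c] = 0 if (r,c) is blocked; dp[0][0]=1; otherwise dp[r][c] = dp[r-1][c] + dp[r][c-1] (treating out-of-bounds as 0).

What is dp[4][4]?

38

r\c   0   1   2   3   4   5
  0   1   1   1   0   0   0
  1   1   2   3   0   0   0
  2   1   3   6   6   6   6
  3   1   4  10  16  22  28
  4   1   5   0  16  38  66
  5   0   5   5  21  59 125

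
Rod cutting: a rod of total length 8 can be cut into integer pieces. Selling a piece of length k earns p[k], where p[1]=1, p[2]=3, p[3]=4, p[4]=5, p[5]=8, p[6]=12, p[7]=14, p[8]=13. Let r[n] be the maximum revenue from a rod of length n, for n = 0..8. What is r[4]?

6

   n    0    1    2    3    4    5    6    7    8
r[n]    0    1    3    4    6    8   12   14   15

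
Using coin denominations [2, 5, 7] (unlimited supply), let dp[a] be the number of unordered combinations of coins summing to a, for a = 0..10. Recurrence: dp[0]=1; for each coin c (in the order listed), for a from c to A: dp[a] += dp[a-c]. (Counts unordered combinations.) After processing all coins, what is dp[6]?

1

after  coin     0     1     2     3     4     5     6     7     8     9    10
          2     1     0     1     0     1     0     1     0     1     0     1
          5     1     0     1     0     1     1     1     1     1     1     2
          7     1     0     1     0     1     1     1     2     1     2     2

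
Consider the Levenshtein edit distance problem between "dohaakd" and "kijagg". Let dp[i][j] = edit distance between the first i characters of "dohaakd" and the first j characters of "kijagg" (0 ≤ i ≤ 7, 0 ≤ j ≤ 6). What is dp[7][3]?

7

   ''  k  i  j  a  g  g
''  0  1  2  3  4  5  6
 d  1  1  2  3  4  5  6
 o  2  2  2  3  4  5  6
 h  3  3  3  3  4  5  6
 a  4  4  4  4  3  4  5
 a  5  5  5  5  4  4  5
 k  6  5  6  6  5  5  5
 d  7  6  6  7  6  6  6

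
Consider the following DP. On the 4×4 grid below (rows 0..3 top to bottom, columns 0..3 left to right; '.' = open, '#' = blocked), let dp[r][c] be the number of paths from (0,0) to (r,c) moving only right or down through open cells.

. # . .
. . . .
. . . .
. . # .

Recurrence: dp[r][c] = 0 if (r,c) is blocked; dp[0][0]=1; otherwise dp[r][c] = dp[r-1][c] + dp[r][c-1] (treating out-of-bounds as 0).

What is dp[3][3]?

r\c   0   1   2   3
  0   1   0   0   0
  1   1   1   1   1
  2   1   2   3   4
  3   1   3   0   4

4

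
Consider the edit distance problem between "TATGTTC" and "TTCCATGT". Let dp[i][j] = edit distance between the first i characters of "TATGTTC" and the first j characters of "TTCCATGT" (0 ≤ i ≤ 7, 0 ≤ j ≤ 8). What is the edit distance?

   ''  T  T  C  C  A  T  G  T
''  0  1  2  3  4  5  6  7  8
 T  1  0  1  2  3  4  5  6  7
 A  2  1  1  2  3  3  4  5  6
 T  3  2  1  2  3  4  3  4  5
 G  4  3  2  2  3  4  4  3  4
 T  5  4  3  3  3  4  4  4  3
 T  6  5  4  4  4  4  4  5  4
 C  7  6  5  4  4  5  5  5  5

5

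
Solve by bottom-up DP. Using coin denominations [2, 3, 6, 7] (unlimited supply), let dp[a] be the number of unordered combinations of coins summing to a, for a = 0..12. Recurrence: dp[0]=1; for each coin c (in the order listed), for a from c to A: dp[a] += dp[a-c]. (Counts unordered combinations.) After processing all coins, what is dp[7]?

2

after  coin     0     1     2     3     4     5     6     7     8     9    10    11    12
          2     1     0     1     0     1     0     1     0     1     0     1     0     1
          3     1     0     1     1     1     1     2     1     2     2     2     2     3
          6     1     0     1     1     1     1     3     1     3     3     3     3     6
          7     1     0     1     1     1     1     3     2     3     4     4     4     7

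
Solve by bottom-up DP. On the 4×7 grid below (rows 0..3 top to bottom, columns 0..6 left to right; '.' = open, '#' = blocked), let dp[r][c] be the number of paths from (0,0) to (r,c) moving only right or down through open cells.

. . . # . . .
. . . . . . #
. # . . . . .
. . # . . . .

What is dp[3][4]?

r\c   0   1   2   3   4   5   6
  0   1   1   1   0   0   0   0
  1   1   2   3   3   3   3   0
  2   1   0   3   6   9  12  12
  3   1   1   0   6  15  27  39

15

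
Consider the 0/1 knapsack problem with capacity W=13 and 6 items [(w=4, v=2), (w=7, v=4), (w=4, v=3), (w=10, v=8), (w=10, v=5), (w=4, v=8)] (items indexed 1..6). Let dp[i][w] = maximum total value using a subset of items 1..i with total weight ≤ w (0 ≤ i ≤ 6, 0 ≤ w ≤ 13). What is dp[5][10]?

8

i\w   0   1   2   3   4   5   6   7   8   9  10  11  12  13
  0   0   0   0   0   0   0   0   0   0   0   0   0   0   0
  1   0   0   0   0   2   2   2   2   2   2   2   2   2   2
  2   0   0   0   0   2   2   2   4   4   4   4   6   6   6
  3   0   0   0   0   3   3   3   4   5   5   5   7   7   7
  4   0   0   0   0   3   3   3   4   5   5   8   8   8   8
  5   0   0   0   0   3   3   3   4   5   5   8   8   8   8
  6   0   0   0   0   8   8   8   8  11  11  11  12  13  13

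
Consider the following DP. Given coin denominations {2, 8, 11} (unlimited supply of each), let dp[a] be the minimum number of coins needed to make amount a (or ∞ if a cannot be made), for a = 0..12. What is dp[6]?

3

 a  0  1  2  3  4  5  6  7  8  9 10 11 12
dp  0  -  1  -  2  -  3  -  1  -  2  1  3
(- denotes ∞ / unreachable)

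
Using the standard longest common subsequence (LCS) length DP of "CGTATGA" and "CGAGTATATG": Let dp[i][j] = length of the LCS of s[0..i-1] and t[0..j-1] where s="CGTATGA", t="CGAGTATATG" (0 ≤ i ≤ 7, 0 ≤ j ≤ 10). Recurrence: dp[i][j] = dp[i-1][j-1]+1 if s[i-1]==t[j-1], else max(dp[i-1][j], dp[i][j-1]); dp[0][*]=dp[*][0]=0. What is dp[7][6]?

   ''  C  G  A  G  T  A  T  A  T  G
''  0  0  0  0  0  0  0  0  0  0  0
 C  0  1  1  1  1  1  1  1  1  1  1
 G  0  1  2  2  2  2  2  2  2  2  2
 T  0  1  2  2  2  3  3  3  3  3  3
 A  0  1  2  3  3  3  4  4  4  4  4
 T  0  1  2  3  3  4  4  5  5  5  5
 G  0  1  2  3  4  4  4  5  5  5  6
 A  0  1  2  3  4  4  5  5  6  6  6

5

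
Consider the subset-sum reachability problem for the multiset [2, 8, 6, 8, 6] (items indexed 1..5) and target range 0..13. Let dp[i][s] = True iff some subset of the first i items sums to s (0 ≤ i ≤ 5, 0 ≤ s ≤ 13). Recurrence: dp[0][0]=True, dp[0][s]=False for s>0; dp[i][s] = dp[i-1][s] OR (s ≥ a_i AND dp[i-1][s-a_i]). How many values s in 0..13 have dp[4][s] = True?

5

i\s   0   1   2   3   4   5   6   7   8   9  10  11  12  13
  0   T   F   F   F   F   F   F   F   F   F   F   F   F   F
  1   T   F   T   F   F   F   F   F   F   F   F   F   F   F
  2   T   F   T   F   F   F   F   F   T   F   T   F   F   F
  3   T   F   T   F   F   F   T   F   T   F   T   F   F   F
  4   T   F   T   F   F   F   T   F   T   F   T   F   F   F
  5   T   F   T   F   F   F   T   F   T   F   T   F   T   F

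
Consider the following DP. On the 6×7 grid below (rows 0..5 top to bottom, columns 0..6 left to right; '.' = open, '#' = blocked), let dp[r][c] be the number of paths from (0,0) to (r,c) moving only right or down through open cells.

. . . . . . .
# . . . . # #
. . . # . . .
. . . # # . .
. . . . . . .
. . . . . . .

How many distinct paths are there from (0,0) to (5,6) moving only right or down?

r\c   0   1   2   3   4   5   6
  0   1   1   1   1   1   1   1
  1   0   1   2   3   4   0   0
  2   0   1   3   0   4   4   4
  3   0   1   4   0   0   4   8
  4   0   1   5   5   5   9  17
  5   0   1   6  11  16  25  42

42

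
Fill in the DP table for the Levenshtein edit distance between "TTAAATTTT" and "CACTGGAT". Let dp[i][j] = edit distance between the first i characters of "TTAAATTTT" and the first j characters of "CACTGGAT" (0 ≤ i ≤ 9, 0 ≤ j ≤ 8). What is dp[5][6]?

   ''  C  A  C  T  G  G  A  T
''  0  1  2  3  4  5  6  7  8
 T  1  1  2  3  3  4  5  6  7
 T  2  2  2  3  3  4  5  6  6
 A  3  3  2  3  4  4  5  5  6
 A  4  4  3  3  4  5  5  5  6
 A  5  5  4  4  4  5  6  5  6
 T  6  6  5  5  4  5  6  6  5
 T  7  7  6  6  5  5  6  7  6
 T  8  8  7  7  6  6  6  7  7
 T  9  9  8  8  7  7  7  7  7

6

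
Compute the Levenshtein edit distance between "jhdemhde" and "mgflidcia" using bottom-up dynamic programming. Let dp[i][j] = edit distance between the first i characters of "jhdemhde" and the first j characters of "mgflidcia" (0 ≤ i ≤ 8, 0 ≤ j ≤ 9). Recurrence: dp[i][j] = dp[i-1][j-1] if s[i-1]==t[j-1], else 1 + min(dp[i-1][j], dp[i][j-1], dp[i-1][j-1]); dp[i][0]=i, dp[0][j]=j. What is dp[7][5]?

7

   ''  m  g  f  l  i  d  c  i  a
''  0  1  2  3  4  5  6  7  8  9
 j  1  1  2  3  4  5  6  7  8  9
 h  2  2  2  3  4  5  6  7  8  9
 d  3  3  3  3  4  5  5  6  7  8
 e  4  4  4  4  4  5  6  6  7  8
 m  5  4  5  5  5  5  6  7  7  8
 h  6  5  5  6  6  6  6  7  8  8
 d  7  6  6  6  7  7  6  7  8  9
 e  8  7  7  7  7  8  7  7  8  9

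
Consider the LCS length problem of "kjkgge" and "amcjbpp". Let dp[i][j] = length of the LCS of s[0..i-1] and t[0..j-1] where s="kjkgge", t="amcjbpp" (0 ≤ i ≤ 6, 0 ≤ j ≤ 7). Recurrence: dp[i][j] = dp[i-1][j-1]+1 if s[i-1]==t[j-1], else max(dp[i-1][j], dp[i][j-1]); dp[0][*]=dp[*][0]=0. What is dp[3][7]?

   ''  a  m  c  j  b  p  p
''  0  0  0  0  0  0  0  0
 k  0  0  0  0  0  0  0  0
 j  0  0  0  0  1  1  1  1
 k  0  0  0  0  1  1  1  1
 g  0  0  0  0  1  1  1  1
 g  0  0  0  0  1  1  1  1
 e  0  0  0  0  1  1  1  1

1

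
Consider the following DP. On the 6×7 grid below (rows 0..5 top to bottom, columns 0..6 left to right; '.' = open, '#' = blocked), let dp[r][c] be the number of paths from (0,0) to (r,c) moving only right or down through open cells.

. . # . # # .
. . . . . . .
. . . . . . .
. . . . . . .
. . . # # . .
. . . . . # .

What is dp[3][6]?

r\c   0   1   2   3   4   5   6
  0   1   1   0   0   0   0   0
  1   1   2   2   2   2   2   2
  2   1   3   5   7   9  11  13
  3   1   4   9  16  25  36  49
  4   1   5  14   0   0  36  85
  5   1   6  20  20  20   0  85

49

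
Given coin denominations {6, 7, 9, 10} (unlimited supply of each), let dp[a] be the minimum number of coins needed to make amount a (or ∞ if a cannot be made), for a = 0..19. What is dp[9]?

1

 a  0  1  2  3  4  5  6  7  8  9 10 11 12 13 14 15 16 17 18 19
dp  0  -  -  -  -  -  1  1  -  1  1  -  2  2  2  2  2  2  2  2
(- denotes ∞ / unreachable)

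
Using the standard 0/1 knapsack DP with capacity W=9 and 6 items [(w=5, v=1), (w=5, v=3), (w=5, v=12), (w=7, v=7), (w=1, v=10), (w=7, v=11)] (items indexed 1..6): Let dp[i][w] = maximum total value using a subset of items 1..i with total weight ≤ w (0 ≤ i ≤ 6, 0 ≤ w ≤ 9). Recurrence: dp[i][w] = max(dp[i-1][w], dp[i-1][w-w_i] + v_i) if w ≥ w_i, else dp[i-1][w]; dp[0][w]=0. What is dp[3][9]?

12

i\w   0   1   2   3   4   5   6   7   8   9
  0   0   0   0   0   0   0   0   0   0   0
  1   0   0   0   0   0   1   1   1   1   1
  2   0   0   0   0   0   3   3   3   3   3
  3   0   0   0   0   0  12  12  12  12  12
  4   0   0   0   0   0  12  12  12  12  12
  5   0  10  10  10  10  12  22  22  22  22
  6   0  10  10  10  10  12  22  22  22  22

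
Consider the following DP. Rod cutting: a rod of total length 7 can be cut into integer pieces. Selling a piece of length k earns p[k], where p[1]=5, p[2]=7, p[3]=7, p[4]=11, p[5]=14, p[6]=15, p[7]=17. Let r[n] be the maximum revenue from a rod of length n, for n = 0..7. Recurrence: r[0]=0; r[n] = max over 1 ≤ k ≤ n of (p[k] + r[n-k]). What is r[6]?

30

   n    0    1    2    3    4    5    6    7
r[n]    0    5   10   15   20   25   30   35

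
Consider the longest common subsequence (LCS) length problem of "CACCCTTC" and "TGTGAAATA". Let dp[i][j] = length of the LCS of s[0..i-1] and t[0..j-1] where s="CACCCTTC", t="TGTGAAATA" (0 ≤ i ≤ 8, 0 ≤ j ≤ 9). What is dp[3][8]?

   ''  T  G  T  G  A  A  A  T  A
''  0  0  0  0  0  0  0  0  0  0
 C  0  0  0  0  0  0  0  0  0  0
 A  0  0  0  0  0  1  1  1  1  1
 C  0  0  0  0  0  1  1  1  1  1
 C  0  0  0  0  0  1  1  1  1  1
 C  0  0  0  0  0  1  1  1  1  1
 T  0  1  1  1  1  1  1  1  2  2
 T  0  1  1  2  2  2  2  2  2  2
 C  0  1  1  2  2  2  2  2  2  2

1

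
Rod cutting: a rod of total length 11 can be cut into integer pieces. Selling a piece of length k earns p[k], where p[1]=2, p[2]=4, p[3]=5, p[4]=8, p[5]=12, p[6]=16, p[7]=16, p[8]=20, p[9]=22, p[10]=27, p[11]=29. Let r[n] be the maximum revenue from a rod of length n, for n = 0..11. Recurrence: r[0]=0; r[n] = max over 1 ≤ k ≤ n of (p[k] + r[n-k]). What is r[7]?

   n    0    1    2    3    4    5    6    7    8    9   10   11
r[n]    0    2    4    6    8   12   16   18   20   22   27   29

18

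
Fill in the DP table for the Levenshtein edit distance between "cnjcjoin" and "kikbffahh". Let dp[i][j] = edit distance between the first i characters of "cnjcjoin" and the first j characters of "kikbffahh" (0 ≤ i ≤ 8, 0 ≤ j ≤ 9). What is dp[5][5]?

5

   ''  k  i  k  b  f  f  a  h  h
''  0  1  2  3  4  5  6  7  8  9
 c  1  1  2  3  4  5  6  7  8  9
 n  2  2  2  3  4  5  6  7  8  9
 j  3  3  3  3  4  5  6  7  8  9
 c  4  4  4  4  4  5  6  7  8  9
 j  5  5  5  5  5  5  6  7  8  9
 o  6  6  6  6  6  6  6  7  8  9
 i  7  7  6  7  7  7  7  7  8  9
 n  8  8  7  7  8  8  8  8  8  9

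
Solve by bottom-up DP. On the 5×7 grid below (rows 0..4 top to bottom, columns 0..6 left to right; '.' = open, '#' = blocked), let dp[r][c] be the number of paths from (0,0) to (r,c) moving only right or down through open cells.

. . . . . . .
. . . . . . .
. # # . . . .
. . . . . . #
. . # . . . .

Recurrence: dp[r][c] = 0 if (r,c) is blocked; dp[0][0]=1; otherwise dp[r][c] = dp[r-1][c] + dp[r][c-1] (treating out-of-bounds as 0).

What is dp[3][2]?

r\c   0   1   2   3   4   5   6
  0   1   1   1   1   1   1   1
  1   1   2   3   4   5   6   7
  2   1   0   0   4   9  15  22
  3   1   1   1   5  14  29   0
  4   1   2   0   5  19  48  48

1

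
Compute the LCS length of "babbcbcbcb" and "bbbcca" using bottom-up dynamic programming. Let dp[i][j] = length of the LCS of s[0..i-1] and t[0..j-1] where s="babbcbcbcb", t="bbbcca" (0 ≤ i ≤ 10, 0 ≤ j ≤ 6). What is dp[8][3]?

3

   ''  b  b  b  c  c  a
''  0  0  0  0  0  0  0
 b  0  1  1  1  1  1  1
 a  0  1  1  1  1  1  2
 b  0  1  2  2  2  2  2
 b  0  1  2  3  3  3  3
 c  0  1  2  3  4  4  4
 b  0  1  2  3  4  4  4
 c  0  1  2  3  4  5  5
 b  0  1  2  3  4  5  5
 c  0  1  2  3  4  5  5
 b  0  1  2  3  4  5  5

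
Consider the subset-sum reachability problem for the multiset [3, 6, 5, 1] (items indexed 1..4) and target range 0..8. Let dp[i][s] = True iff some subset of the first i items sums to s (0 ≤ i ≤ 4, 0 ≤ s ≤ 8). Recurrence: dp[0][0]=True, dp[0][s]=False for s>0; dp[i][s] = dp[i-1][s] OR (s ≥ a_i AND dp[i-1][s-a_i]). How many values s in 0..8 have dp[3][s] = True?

i\s   0   1   2   3   4   5   6   7   8
  0   T   F   F   F   F   F   F   F   F
  1   T   F   F   T   F   F   F   F   F
  2   T   F   F   T   F   F   T   F   F
  3   T   F   F   T   F   T   T   F   T
  4   T   T   F   T   T   T   T   T   T

5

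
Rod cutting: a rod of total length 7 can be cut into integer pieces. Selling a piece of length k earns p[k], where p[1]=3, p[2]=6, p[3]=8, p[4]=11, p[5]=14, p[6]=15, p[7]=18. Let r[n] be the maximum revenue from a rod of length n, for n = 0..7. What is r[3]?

   n    0    1    2    3    4    5    6    7
r[n]    0    3    6    9   12   15   18   21

9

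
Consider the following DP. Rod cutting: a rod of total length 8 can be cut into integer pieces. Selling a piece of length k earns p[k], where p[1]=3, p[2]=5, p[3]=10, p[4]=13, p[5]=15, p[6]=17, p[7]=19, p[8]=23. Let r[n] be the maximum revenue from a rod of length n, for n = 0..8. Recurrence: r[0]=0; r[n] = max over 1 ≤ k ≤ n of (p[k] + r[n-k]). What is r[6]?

20

   n    0    1    2    3    4    5    6    7    8
r[n]    0    3    6   10   13   16   20   23   26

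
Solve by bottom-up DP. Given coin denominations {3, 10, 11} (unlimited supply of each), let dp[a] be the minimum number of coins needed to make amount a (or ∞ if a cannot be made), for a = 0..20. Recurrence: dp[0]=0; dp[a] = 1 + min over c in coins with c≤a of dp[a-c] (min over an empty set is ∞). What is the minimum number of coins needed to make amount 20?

2

 a  0  1  2  3  4  5  6  7  8  9 10 11 12 13 14 15 16 17 18 19 20
dp  0  -  -  1  -  -  2  -  -  3  1  1  4  2  2  5  3  3  6  4  2
(- denotes ∞ / unreachable)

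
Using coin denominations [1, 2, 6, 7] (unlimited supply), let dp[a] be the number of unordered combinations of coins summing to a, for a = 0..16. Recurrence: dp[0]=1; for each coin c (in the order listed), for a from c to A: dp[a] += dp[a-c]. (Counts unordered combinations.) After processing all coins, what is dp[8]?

8

after  coin     0     1     2     3     4     5     6     7     8     9    10    11    12    13    14    15    16
          1     1     1     1     1     1     1     1     1     1     1     1     1     1     1     1     1     1
          2     1     1     2     2     3     3     4     4     5     5     6     6     7     7     8     8     9
          6     1     1     2     2     3     3     5     5     7     7     9     9    12    12    15    15    18
          7     1     1     2     2     3     3     5     6     8     9    11    12    15    17    21    23    27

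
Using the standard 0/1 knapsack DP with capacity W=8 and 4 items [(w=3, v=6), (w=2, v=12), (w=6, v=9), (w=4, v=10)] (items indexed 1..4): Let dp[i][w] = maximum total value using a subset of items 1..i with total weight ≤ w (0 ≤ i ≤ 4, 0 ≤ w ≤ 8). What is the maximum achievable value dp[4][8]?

22

i\w   0   1   2   3   4   5   6   7   8
  0   0   0   0   0   0   0   0   0   0
  1   0   0   0   6   6   6   6   6   6
  2   0   0  12  12  12  18  18  18  18
  3   0   0  12  12  12  18  18  18  21
  4   0   0  12  12  12  18  22  22  22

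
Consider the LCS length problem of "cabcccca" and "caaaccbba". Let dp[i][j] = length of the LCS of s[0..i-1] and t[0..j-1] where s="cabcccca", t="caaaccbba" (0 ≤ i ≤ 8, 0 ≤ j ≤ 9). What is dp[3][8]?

   ''  c  a  a  a  c  c  b  b  a
''  0  0  0  0  0  0  0  0  0  0
 c  0  1  1  1  1  1  1  1  1  1
 a  0  1  2  2  2  2  2  2  2  2
 b  0  1  2  2  2  2  2  3  3  3
 c  0  1  2  2  2  3  3  3  3  3
 c  0  1  2  2  2  3  4  4  4  4
 c  0  1  2  2  2  3  4  4  4  4
 c  0  1  2  2  2  3  4  4  4  4
 a  0  1  2  3  3  3  4  4  4  5

3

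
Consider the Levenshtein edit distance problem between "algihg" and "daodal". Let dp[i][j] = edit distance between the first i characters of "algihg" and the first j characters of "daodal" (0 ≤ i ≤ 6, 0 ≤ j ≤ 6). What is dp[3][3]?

3

   ''  d  a  o  d  a  l
''  0  1  2  3  4  5  6
 a  1  1  1  2  3  4  5
 l  2  2  2  2  3  4  4
 g  3  3  3  3  3  4  5
 i  4  4  4  4  4  4  5
 h  5  5  5  5  5  5  5
 g  6  6  6  6  6  6  6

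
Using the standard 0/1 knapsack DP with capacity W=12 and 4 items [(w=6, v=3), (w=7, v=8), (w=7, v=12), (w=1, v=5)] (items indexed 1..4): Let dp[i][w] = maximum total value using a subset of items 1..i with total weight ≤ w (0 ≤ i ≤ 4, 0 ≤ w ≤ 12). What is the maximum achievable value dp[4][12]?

i\w   0   1   2   3   4   5   6   7   8   9  10  11  12
  0   0   0   0   0   0   0   0   0   0   0   0   0   0
  1   0   0   0   0   0   0   3   3   3   3   3   3   3
  2   0   0   0   0   0   0   3   8   8   8   8   8   8
  3   0   0   0   0   0   0   3  12  12  12  12  12  12
  4   0   5   5   5   5   5   5  12  17  17  17  17  17

17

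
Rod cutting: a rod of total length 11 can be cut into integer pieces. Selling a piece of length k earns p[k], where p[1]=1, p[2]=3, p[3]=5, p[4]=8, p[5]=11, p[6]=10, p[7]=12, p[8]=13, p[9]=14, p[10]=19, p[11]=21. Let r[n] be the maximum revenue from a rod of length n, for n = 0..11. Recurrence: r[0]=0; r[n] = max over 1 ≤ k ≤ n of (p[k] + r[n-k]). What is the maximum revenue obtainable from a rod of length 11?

23

   n    0    1    2    3    4    5    6    7    8    9   10   11
r[n]    0    1    3    5    8   11   12   14   16   19   22   23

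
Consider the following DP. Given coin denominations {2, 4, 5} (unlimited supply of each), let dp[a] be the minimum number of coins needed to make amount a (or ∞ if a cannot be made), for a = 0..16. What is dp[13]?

3

 a  0  1  2  3  4  5  6  7  8  9 10 11 12 13 14 15 16
dp  0  -  1  -  1  1  2  2  2  2  2  3  3  3  3  3  4
(- denotes ∞ / unreachable)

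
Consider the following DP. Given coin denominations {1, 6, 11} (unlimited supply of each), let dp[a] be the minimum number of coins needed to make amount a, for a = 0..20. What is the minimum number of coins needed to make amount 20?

 a  0  1  2  3  4  5  6  7  8  9 10 11 12 13 14 15 16 17 18 19 20
dp  0  1  2  3  4  5  1  2  3  4  5  1  2  3  4  5  6  2  3  4  5

5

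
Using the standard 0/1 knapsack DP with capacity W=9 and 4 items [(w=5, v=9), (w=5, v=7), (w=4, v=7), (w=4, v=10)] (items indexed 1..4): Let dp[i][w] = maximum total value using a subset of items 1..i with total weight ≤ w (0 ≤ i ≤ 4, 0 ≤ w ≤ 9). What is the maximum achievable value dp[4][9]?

i\w   0   1   2   3   4   5   6   7   8   9
  0   0   0   0   0   0   0   0   0   0   0
  1   0   0   0   0   0   9   9   9   9   9
  2   0   0   0   0   0   9   9   9   9   9
  3   0   0   0   0   7   9   9   9   9  16
  4   0   0   0   0  10  10  10  10  17  19

19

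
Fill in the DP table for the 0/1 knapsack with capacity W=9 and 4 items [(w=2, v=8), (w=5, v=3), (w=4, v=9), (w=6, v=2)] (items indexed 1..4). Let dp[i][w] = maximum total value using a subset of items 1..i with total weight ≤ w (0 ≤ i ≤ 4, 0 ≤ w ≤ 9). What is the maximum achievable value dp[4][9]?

17

i\w   0   1   2   3   4   5   6   7   8   9
  0   0   0   0   0   0   0   0   0   0   0
  1   0   0   8   8   8   8   8   8   8   8
  2   0   0   8   8   8   8   8  11  11  11
  3   0   0   8   8   9   9  17  17  17  17
  4   0   0   8   8   9   9  17  17  17  17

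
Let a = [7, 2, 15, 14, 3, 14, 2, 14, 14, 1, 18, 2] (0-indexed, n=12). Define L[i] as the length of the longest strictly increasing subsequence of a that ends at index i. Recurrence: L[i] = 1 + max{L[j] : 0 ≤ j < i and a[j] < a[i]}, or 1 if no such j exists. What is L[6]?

   i    0    1    2    3    4    5    6    7    8    9   10   11
a[i]    7    2   15   14    3   14    2   14   14    1   18    2
L[i]    1    1    2    2    2    3    1    3    3    1    4    2

1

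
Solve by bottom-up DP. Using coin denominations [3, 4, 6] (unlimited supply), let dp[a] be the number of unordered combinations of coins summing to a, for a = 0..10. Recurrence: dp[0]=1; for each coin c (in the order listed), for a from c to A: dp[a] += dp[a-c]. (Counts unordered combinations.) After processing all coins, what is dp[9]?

after  coin     0     1     2     3     4     5     6     7     8     9    10
          3     1     0     0     1     0     0     1     0     0     1     0
          4     1     0     0     1     1     0     1     1     1     1     1
          6     1     0     0     1     1     0     2     1     1     2     2

2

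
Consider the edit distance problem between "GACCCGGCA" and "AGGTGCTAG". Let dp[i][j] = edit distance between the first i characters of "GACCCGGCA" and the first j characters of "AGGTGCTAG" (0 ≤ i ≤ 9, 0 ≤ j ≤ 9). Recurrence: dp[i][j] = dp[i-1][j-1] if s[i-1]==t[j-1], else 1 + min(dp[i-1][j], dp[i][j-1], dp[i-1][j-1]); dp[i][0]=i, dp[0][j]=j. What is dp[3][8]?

6

   ''  A  G  G  T  G  C  T  A  G
''  0  1  2  3  4  5  6  7  8  9
 G  1  1  1  2  3  4  5  6  7  8
 A  2  1  2  2  3  4  5  6  6  7
 C  3  2  2  3  3  4  4  5  6  7
 C  4  3  3  3  4  4  4  5  6  7
 C  5  4  4  4  4  5  4  5  6  7
 G  6  5  4  4  5  4  5  5  6  6
 G  7  6  5  4  5  5  5  6  6  6
 C  8  7  6  5  5  6  5  6  7  7
 A  9  8  7  6  6  6  6  6  6  7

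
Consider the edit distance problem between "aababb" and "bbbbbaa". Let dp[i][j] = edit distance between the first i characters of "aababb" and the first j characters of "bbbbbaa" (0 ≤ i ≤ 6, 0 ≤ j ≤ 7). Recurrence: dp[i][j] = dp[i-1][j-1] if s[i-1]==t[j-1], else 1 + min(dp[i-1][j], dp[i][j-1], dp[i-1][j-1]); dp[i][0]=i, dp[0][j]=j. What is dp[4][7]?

   ''  b  b  b  b  b  a  a
''  0  1  2  3  4  5  6  7
 a  1  1  2  3  4  5  5  6
 a  2  2  2  3  4  5  5  5
 b  3  2  2  2  3  4  5  6
 a  4  3  3  3  3  4  4  5
 b  5  4  3  3  3  3  4  5
 b  6  5  4  3  3  3  4  5

5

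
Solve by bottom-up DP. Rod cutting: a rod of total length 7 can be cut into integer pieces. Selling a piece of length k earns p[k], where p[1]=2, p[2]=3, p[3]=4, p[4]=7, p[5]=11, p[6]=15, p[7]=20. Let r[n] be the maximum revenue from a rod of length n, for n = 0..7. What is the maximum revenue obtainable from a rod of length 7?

20

   n    0    1    2    3    4    5    6    7
r[n]    0    2    4    6    8   11   15   20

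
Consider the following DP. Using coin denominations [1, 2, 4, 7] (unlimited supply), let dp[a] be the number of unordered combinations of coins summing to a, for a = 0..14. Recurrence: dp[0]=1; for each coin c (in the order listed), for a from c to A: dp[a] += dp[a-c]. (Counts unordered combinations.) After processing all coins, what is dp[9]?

after  coin     0     1     2     3     4     5     6     7     8     9    10    11    12    13    14
          1     1     1     1     1     1     1     1     1     1     1     1     1     1     1     1
          2     1     1     2     2     3     3     4     4     5     5     6     6     7     7     8
          4     1     1     2     2     4     4     6     6     9     9    12    12    16    16    20
          7     1     1     2     2     4     4     6     7    10    11    14    16    20    22    27

11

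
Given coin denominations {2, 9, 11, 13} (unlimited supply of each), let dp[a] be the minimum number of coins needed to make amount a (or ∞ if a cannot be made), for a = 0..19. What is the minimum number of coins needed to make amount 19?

4

 a  0  1  2  3  4  5  6  7  8  9 10 11 12 13 14 15 16 17 18 19
dp  0  -  1  -  2  -  3  -  4  1  5  1  6  1  7  2  8  3  2  4
(- denotes ∞ / unreachable)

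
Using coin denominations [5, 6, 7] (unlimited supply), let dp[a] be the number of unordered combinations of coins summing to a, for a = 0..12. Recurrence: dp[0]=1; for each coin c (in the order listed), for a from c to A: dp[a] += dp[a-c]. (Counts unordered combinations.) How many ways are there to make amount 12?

2

after  coin     0     1     2     3     4     5     6     7     8     9    10    11    12
          5     1     0     0     0     0     1     0     0     0     0     1     0     0
          6     1     0     0     0     0     1     1     0     0     0     1     1     1
          7     1     0     0     0     0     1     1     1     0     0     1     1     2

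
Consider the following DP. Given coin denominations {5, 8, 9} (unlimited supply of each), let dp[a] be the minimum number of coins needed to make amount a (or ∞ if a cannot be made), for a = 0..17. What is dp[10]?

 a  0  1  2  3  4  5  6  7  8  9 10 11 12 13 14 15 16 17
dp  0  -  -  -  -  1  -  -  1  1  2  -  -  2  2  3  2  2
(- denotes ∞ / unreachable)

2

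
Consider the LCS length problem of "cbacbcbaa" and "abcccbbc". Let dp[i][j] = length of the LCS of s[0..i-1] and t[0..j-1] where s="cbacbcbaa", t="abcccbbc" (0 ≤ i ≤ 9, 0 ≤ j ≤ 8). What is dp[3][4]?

   ''  a  b  c  c  c  b  b  c
''  0  0  0  0  0  0  0  0  0
 c  0  0  0  1  1  1  1  1  1
 b  0  0  1  1  1  1  2  2  2
 a  0  1  1  1  1  1  2  2  2
 c  0  1  1  2  2  2  2  2  3
 b  0  1  2  2  2  2  3  3  3
 c  0  1  2  3  3  3  3  3  4
 b  0  1  2  3  3  3  4  4  4
 a  0  1  2  3  3  3  4  4  4
 a  0  1  2  3  3  3  4  4  4

1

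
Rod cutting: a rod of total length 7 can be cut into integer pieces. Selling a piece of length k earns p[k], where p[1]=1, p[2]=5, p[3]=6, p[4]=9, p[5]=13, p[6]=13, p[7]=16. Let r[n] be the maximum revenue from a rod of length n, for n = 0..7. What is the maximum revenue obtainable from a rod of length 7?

   n    0    1    2    3    4    5    6    7
r[n]    0    1    5    6   10   13   15   18

18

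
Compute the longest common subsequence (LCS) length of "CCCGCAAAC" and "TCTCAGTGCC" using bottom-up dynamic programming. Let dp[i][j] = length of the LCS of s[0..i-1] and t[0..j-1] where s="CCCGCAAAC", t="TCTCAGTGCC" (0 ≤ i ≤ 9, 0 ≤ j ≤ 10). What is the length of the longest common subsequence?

5

   ''  T  C  T  C  A  G  T  G  C  C
''  0  0  0  0  0  0  0  0  0  0  0
 C  0  0  1  1  1  1  1  1  1  1  1
 C  0  0  1  1  2  2  2  2  2  2  2
 C  0  0  1  1  2  2  2  2  2  3  3
 G  0  0  1  1  2  2  3  3  3  3  3
 C  0  0  1  1  2  2  3  3  3  4  4
 A  0  0  1  1  2  3  3  3  3  4  4
 A  0  0  1  1  2  3  3  3  3  4  4
 A  0  0  1  1  2  3  3  3  3  4  4
 C  0  0  1  1  2  3  3  3  3  4  5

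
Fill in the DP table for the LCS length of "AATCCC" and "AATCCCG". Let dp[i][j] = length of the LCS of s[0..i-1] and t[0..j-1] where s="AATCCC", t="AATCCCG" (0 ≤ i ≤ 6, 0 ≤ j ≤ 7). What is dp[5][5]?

   ''  A  A  T  C  C  C  G
''  0  0  0  0  0  0  0  0
 A  0  1  1  1  1  1  1  1
 A  0  1  2  2  2  2  2  2
 T  0  1  2  3  3  3  3  3
 C  0  1  2  3  4  4  4  4
 C  0  1  2  3  4  5  5  5
 C  0  1  2  3  4  5  6  6

5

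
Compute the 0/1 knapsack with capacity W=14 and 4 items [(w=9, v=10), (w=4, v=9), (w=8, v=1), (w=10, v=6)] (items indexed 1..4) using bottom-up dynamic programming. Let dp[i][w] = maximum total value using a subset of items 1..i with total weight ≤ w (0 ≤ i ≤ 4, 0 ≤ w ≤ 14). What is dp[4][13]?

i\w   0   1   2   3   4   5   6   7   8   9  10  11  12  13  14
  0   0   0   0   0   0   0   0   0   0   0   0   0   0   0   0
  1   0   0   0   0   0   0   0   0   0  10  10  10  10  10  10
  2   0   0   0   0   9   9   9   9   9  10  10  10  10  19  19
  3   0   0   0   0   9   9   9   9   9  10  10  10  10  19  19
  4   0   0   0   0   9   9   9   9   9  10  10  10  10  19  19

19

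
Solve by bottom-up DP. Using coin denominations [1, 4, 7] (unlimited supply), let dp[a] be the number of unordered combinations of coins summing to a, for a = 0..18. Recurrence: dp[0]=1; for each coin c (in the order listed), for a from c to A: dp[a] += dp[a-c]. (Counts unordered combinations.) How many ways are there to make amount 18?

after  coin     0     1     2     3     4     5     6     7     8     9    10    11    12    13    14    15    16    17    18
          1     1     1     1     1     1     1     1     1     1     1     1     1     1     1     1     1     1     1     1
          4     1     1     1     1     2     2     2     2     3     3     3     3     4     4     4     4     5     5     5
          7     1     1     1     1     2     2     2     3     4     4     4     5     6     6     7     8     9     9    10

10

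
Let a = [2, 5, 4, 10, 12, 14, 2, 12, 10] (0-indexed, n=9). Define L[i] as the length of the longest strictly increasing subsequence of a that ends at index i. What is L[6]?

1

   i    0    1    2    3    4    5    6    7    8
a[i]    2    5    4   10   12   14    2   12   10
L[i]    1    2    2    3    4    5    1    4    3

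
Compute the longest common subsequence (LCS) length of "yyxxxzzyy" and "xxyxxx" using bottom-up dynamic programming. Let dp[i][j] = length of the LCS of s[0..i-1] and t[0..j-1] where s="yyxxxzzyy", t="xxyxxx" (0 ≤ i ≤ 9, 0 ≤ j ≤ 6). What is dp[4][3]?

2

   ''  x  x  y  x  x  x
''  0  0  0  0  0  0  0
 y  0  0  0  1  1  1  1
 y  0  0  0  1  1  1  1
 x  0  1  1  1  2  2  2
 x  0  1  2  2  2  3  3
 x  0  1  2  2  3  3  4
 z  0  1  2  2  3  3  4
 z  0  1  2  2  3  3  4
 y  0  1  2  3  3  3  4
 y  0  1  2  3  3  3  4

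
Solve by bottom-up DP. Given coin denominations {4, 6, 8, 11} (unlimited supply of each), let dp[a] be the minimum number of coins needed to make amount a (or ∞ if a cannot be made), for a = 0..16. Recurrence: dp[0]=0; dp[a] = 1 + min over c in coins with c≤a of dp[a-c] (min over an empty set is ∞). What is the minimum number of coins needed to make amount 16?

2

 a  0  1  2  3  4  5  6  7  8  9 10 11 12 13 14 15 16
dp  0  -  -  -  1  -  1  -  1  -  2  1  2  -  2  2  2
(- denotes ∞ / unreachable)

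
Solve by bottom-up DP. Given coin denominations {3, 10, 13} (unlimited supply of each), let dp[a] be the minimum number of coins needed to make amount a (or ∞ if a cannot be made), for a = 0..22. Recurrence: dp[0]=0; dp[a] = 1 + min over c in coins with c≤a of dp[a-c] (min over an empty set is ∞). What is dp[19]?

3

 a  0  1  2  3  4  5  6  7  8  9 10 11 12 13 14 15 16 17 18 19 20 21 22
dp  0  -  -  1  -  -  2  -  -  3  1  -  4  1  -  5  2  -  6  3  2  7  4
(- denotes ∞ / unreachable)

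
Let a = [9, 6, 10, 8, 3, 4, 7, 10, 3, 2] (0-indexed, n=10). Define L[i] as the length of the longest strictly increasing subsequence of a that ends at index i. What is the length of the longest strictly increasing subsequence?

   i    0    1    2    3    4    5    6    7    8    9
a[i]    9    6   10    8    3    4    7   10    3    2
L[i]    1    1    2    2    1    2    3    4    1    1

4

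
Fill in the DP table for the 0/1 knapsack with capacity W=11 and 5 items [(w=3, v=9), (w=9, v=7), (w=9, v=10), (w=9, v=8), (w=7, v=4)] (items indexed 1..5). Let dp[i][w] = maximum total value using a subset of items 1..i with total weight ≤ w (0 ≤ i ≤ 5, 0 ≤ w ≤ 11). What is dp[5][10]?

i\w   0   1   2   3   4   5   6   7   8   9  10  11
  0   0   0   0   0   0   0   0   0   0   0   0   0
  1   0   0   0   9   9   9   9   9   9   9   9   9
  2   0   0   0   9   9   9   9   9   9   9   9   9
  3   0   0   0   9   9   9   9   9   9  10  10  10
  4   0   0   0   9   9   9   9   9   9  10  10  10
  5   0   0   0   9   9   9   9   9   9  10  13  13

13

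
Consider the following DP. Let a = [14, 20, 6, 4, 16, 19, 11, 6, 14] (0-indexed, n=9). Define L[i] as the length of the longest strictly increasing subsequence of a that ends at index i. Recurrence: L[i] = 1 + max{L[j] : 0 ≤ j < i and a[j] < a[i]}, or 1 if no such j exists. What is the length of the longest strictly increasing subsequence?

   i    0    1    2    3    4    5    6    7    8
a[i]   14   20    6    4   16   19   11    6   14
L[i]    1    2    1    1    2    3    2    2    3

3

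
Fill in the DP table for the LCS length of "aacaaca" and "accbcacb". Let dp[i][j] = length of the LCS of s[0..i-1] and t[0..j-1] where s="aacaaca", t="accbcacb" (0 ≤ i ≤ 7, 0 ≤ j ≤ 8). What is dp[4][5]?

2

   ''  a  c  c  b  c  a  c  b
''  0  0  0  0  0  0  0  0  0
 a  0  1  1  1  1  1  1  1  1
 a  0  1  1  1  1  1  2  2  2
 c  0  1  2  2  2  2  2  3  3
 a  0  1  2  2  2  2  3  3  3
 a  0  1  2  2  2  2  3  3  3
 c  0  1  2  3  3  3  3  4  4
 a  0  1  2  3  3  3  4  4  4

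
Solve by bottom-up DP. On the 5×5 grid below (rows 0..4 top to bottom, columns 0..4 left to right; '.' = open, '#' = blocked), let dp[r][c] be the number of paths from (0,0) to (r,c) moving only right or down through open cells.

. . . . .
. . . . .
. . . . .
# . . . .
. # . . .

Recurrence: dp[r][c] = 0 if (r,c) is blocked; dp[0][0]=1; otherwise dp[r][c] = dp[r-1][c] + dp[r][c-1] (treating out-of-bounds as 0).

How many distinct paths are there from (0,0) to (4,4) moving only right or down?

62

r\c   0   1   2   3   4
  0   1   1   1   1   1
  1   1   2   3   4   5
  2   1   3   6  10  15
  3   0   3   9  19  34
  4   0   0   9  28  62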